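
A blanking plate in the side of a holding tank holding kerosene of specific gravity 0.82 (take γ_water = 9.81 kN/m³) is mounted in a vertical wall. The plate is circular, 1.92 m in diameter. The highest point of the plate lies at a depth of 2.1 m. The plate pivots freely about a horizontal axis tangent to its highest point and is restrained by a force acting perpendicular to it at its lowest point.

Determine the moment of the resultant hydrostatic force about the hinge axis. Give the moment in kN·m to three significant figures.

M ≈ 73.8 kN·m

γ = 0.82 × 9.81 = 8.0442 kN/m³.
The centroid is at the centre, 0.96 m below the top of the plate, so the centroid depth is h_c = 2.1 + 0.96 = 3.06 m.
A = π(0.96)² = 2.89529 m².
Resultant F = γ·h_c·A = 8.0442 × 3.06 × 2.89529 = 71.2683 kN.
I_c = πr⁴/4 = π × 0.96⁴/4 = 0.667075 m⁴.
Centre of pressure: y_p = y_c + I_c/(y_c·A) = 3.06 + 0.667075/(3.06 × 2.89529) = 3.06 + 0.0752941 = 3.13529 m along the plane.
The resultant acts 0.96 + 0.0752941 = 1.03529 m (along the plate) below the hinge at the top edge, so the moment about the hinge is M = F × 1.03529 = 71.2683 × 1.03529 = 73.7834 kN·m.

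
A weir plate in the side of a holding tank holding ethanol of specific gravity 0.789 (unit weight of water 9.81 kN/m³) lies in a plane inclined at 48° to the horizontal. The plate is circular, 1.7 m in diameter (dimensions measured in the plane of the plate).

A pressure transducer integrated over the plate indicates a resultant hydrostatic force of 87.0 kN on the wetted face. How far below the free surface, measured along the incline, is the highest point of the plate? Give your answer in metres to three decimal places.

y_top ≈ 5.814 m

γ = 0.789 × 9.81 = 7.74009 kN/m³.
A = π(0.85)² = 2.2698 m².
From F = γ·h_c·A, the centroid depth is h_c = 87.0/(7.74009 × 2.2698) = 4.95206 m.
Let θ = 48° be the plate's angle to the horizontal; measure y along the incline from where the plane meets the free surface. Vertical depth h = y·sinθ with sinθ = 0.743145.
Along the incline, y_c = h_c/sinθ = 4.95206/0.743145 = 6.66365 m.
The centroid is at the centre, 0.85 m below the top of the plate, so the highest point sits at y_top = 6.66365 − 0.85 = 5.81365 m along the incline.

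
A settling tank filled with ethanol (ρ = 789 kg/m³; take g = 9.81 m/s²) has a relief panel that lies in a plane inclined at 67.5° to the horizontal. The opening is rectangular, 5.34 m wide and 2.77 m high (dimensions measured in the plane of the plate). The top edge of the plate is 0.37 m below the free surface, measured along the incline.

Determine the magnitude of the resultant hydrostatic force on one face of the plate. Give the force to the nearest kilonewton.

F ≈ 186 kN

γ = ρg = 789 × 9.81 / 1000 = 7.74009 kN/m³.
Let θ = 67.5° be the plate's angle to the horizontal; measure y along the incline from where the plane meets the free surface. Vertical depth h = y·sinθ with sinθ = 0.923880.
The centroid lies 2.77/2 = 1.385 m below the top edge, so y_c = 0.37 + 1.385 = 1.755 m and h_c = 1.755 × 0.923880 = 1.62141 m.
A = 5.34 × 2.77 = 14.7918 m².
Resultant F = γ·h_c·A = 7.74009 × 1.62141 × 14.7918 = 185.635 kN.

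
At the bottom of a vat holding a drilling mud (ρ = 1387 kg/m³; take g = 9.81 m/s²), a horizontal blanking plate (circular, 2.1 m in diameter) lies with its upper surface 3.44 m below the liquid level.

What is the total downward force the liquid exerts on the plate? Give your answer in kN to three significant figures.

F ≈ 162 kN

γ = ρg = 1387 × 9.81 / 1000 = 13.60647 kN/m³.
The plate is horizontal, so pressure is uniform at p = γ·h = 13.60647 × 3.44 = 46.8063 kN/m².
A = π(1.05)² = 3.46361 m².
F = p·A = 46.8063 × 3.46361 = 162.119 kN.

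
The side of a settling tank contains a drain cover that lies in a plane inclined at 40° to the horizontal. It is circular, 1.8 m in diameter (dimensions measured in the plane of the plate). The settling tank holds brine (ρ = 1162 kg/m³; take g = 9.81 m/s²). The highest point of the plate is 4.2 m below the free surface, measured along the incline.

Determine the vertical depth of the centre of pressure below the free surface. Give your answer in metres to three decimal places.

γ = ρg = 1162 × 9.81 / 1000 = 11.39922 kN/m³.
Let θ = 40° be the plate's angle to the horizontal; measure y along the incline from where the plane meets the free surface. Vertical depth h = y·sinθ with sinθ = 0.642788.
The centroid is at the centre, 0.9 m below the top of the plate, so y_c = 4.2 + 0.9 = 5.1 m and h_c = 5.1 × 0.642788 = 3.27822 m.
A = π(0.9)² = 2.54469 m².
Resultant F = γ·h_c·A = 11.39922 × 3.27822 × 2.54469 = 95.0929 kN.
I_c = πr⁴/4 = π × 0.9⁴/4 = 0.5153 m⁴.
Centre of pressure: y_p = y_c + I_c/(y_c·A) = 5.1 + 0.5153/(5.1 × 2.54469) = 5.1 + 0.0397059 = 5.13971 m along the plane.
Vertically, h_p = y_p·sinθ = 5.13971 × 0.642788 = 3.30374 m.

h_p = 3.304 m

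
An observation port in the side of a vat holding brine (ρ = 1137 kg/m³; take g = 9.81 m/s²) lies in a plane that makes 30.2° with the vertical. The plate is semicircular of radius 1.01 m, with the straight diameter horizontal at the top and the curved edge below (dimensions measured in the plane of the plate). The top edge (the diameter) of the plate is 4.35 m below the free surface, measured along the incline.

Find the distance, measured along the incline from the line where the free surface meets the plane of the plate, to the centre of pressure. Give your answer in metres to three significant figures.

y_p = 4.79 m

γ = ρg = 1137 × 9.81 / 1000 = 11.15397 kN/m³.
The plate makes 30.2° with the vertical, i.e. θ = 90° − 30.2° = 59.8° to the horizontal. Measuring y along the incline from the free-surface line, vertical depth h = y·sinθ with sinθ = 0.864275.
The centroid of a semicircle lies 4r/(3π) = 0.428657 m from the diameter, here below the top edge, so y_c = 4.35 + 0.428657 = 4.77866 m and h_c = 4.77866 × 0.864275 = 4.13008 m.
A = πr²/2 = π × 1.01²/2 = 1.60237 m².
Resultant F = γ·h_c·A = 11.15397 × 4.13008 × 1.60237 = 73.816 kN.
I_c = (π/8 − 8/(9π))·r⁴ = 0.109757 × 1.01⁴ = 0.114214 m⁴.
Centre of pressure: y_p = y_c + I_c/(y_c·A) = 4.77866 + 0.114214/(4.77866 × 1.60237) = 4.77866 + 0.0149159 = 4.79358 m along the plane.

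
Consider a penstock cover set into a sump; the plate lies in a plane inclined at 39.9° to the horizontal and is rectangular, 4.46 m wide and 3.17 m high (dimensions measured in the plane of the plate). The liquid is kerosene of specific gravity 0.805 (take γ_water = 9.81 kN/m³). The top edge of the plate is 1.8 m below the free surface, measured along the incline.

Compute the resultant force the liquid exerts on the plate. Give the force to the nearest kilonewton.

F ≈ 242 kN

γ = 0.805 × 9.81 = 7.89705 kN/m³.
Let θ = 39.9° be the plate's angle to the horizontal; measure y along the incline from where the plane meets the free surface. Vertical depth h = y·sinθ with sinθ = 0.641450.
The centroid lies 3.17/2 = 1.585 m below the top edge, so y_c = 1.8 + 1.585 = 3.385 m and h_c = 3.385 × 0.641450 = 2.17131 m.
A = 4.46 × 3.17 = 14.1382 m².
Resultant F = γ·h_c·A = 7.89705 × 2.17131 × 14.1382 = 242.427 kN.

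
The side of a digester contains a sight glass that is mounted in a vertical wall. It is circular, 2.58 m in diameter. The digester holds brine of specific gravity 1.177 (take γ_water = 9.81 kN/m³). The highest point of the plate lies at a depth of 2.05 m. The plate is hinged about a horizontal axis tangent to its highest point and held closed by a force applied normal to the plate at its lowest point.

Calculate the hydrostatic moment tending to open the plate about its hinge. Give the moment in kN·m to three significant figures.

γ = 1.177 × 9.81 = 11.54637 kN/m³.
The centroid is at the centre, 1.29 m below the top of the plate, so the centroid depth is h_c = 2.05 + 1.29 = 3.34 m.
A = π(1.29)² = 5.22792 m².
Resultant F = γ·h_c·A = 11.54637 × 3.34 × 5.22792 = 201.614 kN.
I_c = πr⁴/4 = π × 1.29⁴/4 = 2.17495 m⁴.
Centre of pressure: y_p = y_c + I_c/(y_c·A) = 3.34 + 2.17495/(3.34 × 5.22792) = 3.34 + 0.124559 = 3.46456 m along the plane.
The resultant acts 1.29 + 0.124559 = 1.41456 m (along the plate) below the hinge at the top edge, so the moment about the hinge is M = F × 1.41456 = 201.614 × 1.41456 = 285.195 kN·m.

M ≈ 285 kN·m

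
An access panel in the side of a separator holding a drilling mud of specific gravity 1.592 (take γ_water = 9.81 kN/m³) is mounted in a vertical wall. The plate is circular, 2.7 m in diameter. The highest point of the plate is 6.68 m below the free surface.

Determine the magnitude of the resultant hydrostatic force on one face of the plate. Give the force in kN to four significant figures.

γ = 1.592 × 9.81 = 15.61752 kN/m³.
The centroid is at the centre, 1.35 m below the top of the plate, so the centroid depth is h_c = 6.68 + 1.35 = 8.03 m.
A = π(1.35)² = 5.72555 m².
Resultant F = γ·h_c·A = 15.61752 × 8.03 × 5.72555 = 718.034 kN.

F ≈ 718.0 kN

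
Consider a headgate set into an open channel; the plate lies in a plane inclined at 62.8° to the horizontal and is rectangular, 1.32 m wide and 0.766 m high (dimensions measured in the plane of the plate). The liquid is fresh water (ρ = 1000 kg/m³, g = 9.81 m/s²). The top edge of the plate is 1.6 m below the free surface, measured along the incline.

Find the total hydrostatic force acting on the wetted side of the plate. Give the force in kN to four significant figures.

γ = ρg = 1000 × 9.81 = 9810 N/m³ = 9.81 kN/m³.
Let θ = 62.8° be the plate's angle to the horizontal; measure y along the incline from where the plane meets the free surface. Vertical depth h = y·sinθ with sinθ = 0.889416.
The centroid lies 0.766/2 = 0.383 m below the top edge, so y_c = 1.6 + 0.383 = 1.983 m and h_c = 1.983 × 0.889416 = 1.76371 m.
A = 1.32 × 0.766 = 1.01112 m².
Resultant F = γ·h_c·A = 9.81 × 1.76371 × 1.01112 = 17.4944 kN.

F ≈ 17.49 kN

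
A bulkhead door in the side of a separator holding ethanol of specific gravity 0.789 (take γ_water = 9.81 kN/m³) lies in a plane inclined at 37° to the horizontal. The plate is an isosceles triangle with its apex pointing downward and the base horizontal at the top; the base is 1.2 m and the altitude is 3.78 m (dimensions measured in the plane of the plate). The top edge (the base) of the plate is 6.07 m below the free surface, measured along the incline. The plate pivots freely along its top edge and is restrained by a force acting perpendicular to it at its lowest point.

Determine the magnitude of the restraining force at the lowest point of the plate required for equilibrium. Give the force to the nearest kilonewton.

γ = 0.789 × 9.81 = 7.74009 kN/m³.
Let θ = 37° be the plate's angle to the horizontal; measure y along the incline from where the plane meets the free surface. Vertical depth h = y·sinθ with sinθ = 0.601815.
With the apex down, the centroid sits h/3 = 3.78/3 = 1.26 m below the base (the top edge), so y_c = 6.07 + 1.26 = 7.33 m and h_c = 7.33 × 0.601815 = 4.4113 m.
A = ½ × 1.2 × 3.78 = 2.268 m².
Resultant F = γ·h_c·A = 7.74009 × 4.4113 × 2.268 = 77.4383 kN.
I_c = b·h³/36 = 1.2 × 3.78³/36 = 1.80034 m⁴.
Centre of pressure: y_p = y_c + I_c/(y_c·A) = 7.33 + 1.80034/(7.33 × 2.268) = 7.33 + 0.108295 = 7.4383 m along the plane.
The resultant acts 1.26 + 0.108295 = 1.3683 m (along the plate) below the hinge at the top edge, so the moment about the hinge is M = F × 1.3683 = 77.4383 × 1.3683 = 105.959 kN·m.
A normal force at the bottom, 3.78 m from the hinge, must supply this moment: P = 105.959/3.78 = 28.0315 kN.

P ≈ 28 kN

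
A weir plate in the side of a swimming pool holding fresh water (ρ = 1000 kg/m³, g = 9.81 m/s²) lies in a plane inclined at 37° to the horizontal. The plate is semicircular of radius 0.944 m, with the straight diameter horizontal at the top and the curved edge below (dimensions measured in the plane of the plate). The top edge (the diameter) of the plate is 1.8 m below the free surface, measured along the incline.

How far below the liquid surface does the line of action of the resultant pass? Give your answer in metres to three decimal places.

h_p = 1.341 m

γ = ρg = 1000 × 9.81 = 9810 N/m³ = 9.81 kN/m³.
Let θ = 37° be the plate's angle to the horizontal; measure y along the incline from where the plane meets the free surface. Vertical depth h = y·sinθ with sinθ = 0.601815.
The centroid of a semicircle lies 4r/(3π) = 0.400646 m from the diameter, here below the top edge, so y_c = 1.8 + 0.400646 = 2.20065 m and h_c = 2.20065 × 0.601815 = 1.32438 m.
A = πr²/2 = π × 0.944²/2 = 1.39979 m².
Resultant F = γ·h_c·A = 9.81 × 1.32438 × 1.39979 = 18.1863 kN.
I_c = (π/8 − 8/(9π))·r⁴ = 0.109757 × 0.944⁴ = 0.0871606 m⁴.
Centre of pressure: y_p = y_c + I_c/(y_c·A) = 2.20065 + 0.0871606/(2.20065 × 1.39979) = 2.20065 + 0.0282948 = 2.22894 m along the plane.
Vertically, h_p = y_p·sinθ = 2.22894 × 0.601815 = 1.34141 m.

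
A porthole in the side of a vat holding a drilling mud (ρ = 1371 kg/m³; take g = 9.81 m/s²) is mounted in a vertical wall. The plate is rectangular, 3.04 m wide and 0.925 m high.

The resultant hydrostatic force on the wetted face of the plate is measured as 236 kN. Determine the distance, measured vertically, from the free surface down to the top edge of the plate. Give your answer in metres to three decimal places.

d_top ≈ 5.778 m

γ = ρg = 1371 × 9.81 / 1000 = 13.44951 kN/m³.
A = 3.04 × 0.925 = 2.812 m².
From F = γ·h_c·A, the centroid depth is h_c = 236/(13.44951 × 2.812) = 6.24008 m.
The centroid lies 0.925/2 = 0.4625 m below the top edge, so the top edge sits at h_top = 6.24008 − 0.4625 = 5.77758 m below the surface.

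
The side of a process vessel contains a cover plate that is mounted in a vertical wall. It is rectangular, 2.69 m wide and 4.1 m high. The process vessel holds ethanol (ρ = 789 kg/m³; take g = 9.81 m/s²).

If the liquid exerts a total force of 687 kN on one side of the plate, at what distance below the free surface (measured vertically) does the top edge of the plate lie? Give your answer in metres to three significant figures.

d_top ≈ 6.00 m

γ = ρg = 789 × 9.81 / 1000 = 7.74009 kN/m³.
A = 2.69 × 4.1 = 11.029 m².
From F = γ·h_c·A, the centroid depth is h_c = 687/(7.74009 × 11.029) = 8.04775 m.
The centroid lies 4.1/2 = 2.05 m below the top edge, so the top edge sits at h_top = 8.04775 − 2.05 = 5.99775 m below the surface.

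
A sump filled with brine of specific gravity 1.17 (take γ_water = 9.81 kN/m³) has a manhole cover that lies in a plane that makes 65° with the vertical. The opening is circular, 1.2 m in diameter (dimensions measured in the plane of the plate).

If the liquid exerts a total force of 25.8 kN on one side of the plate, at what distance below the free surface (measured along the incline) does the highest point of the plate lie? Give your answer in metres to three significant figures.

γ = 1.17 × 9.81 = 11.4777 kN/m³.
A = π(0.6)² = 1.13097 m².
From F = γ·h_c·A, the centroid depth is h_c = 25.8/(11.4777 × 1.13097) = 1.98753 m.
The plate makes 65° with the vertical, i.e. θ = 90° − 65° = 25° to the horizontal. Measuring y along the incline from the free-surface line, vertical depth h = y·sinθ with sinθ = 0.422618.
Along the incline, y_c = h_c/sinθ = 1.98753/0.422618 = 4.7029 m.
The centroid is at the centre, 0.6 m below the top of the plate, so the highest point sits at y_top = 4.7029 − 0.6 = 4.1029 m along the incline.

y_top ≈ 4.10 m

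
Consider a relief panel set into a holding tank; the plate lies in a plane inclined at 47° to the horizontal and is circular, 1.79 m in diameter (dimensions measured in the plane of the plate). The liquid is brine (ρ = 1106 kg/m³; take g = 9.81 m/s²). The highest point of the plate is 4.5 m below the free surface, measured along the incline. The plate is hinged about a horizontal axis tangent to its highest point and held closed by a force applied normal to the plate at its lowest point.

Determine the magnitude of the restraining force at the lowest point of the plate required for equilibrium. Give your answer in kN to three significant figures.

γ = ρg = 1106 × 9.81 / 1000 = 10.84986 kN/m³.
Let θ = 47° be the plate's angle to the horizontal; measure y along the incline from where the plane meets the free surface. Vertical depth h = y·sinθ with sinθ = 0.731354.
The centroid is at the centre, 0.895 m below the top of the plate, so y_c = 4.5 + 0.895 = 5.395 m and h_c = 5.395 × 0.731354 = 3.94565 m.
A = π(0.895)² = 2.51649 m².
Resultant F = γ·h_c·A = 10.84986 × 3.94565 × 2.51649 = 107.73 kN.
I_c = πr⁴/4 = π × 0.895⁴/4 = 0.503944 m⁴.
Centre of pressure: y_p = y_c + I_c/(y_c·A) = 5.395 + 0.503944/(5.395 × 2.51649) = 5.395 + 0.0371189 = 5.43212 m along the plane.
The resultant acts 0.895 + 0.0371189 = 0.932119 m (along the plate) below the hinge at the top edge, so the moment about the hinge is M = F × 0.932119 = 107.73 × 0.932119 = 100.417 kN·m.
A normal force at the bottom, 1.79 m from the hinge, must supply this moment: P = 100.417/1.79 = 56.0989 kN.

P ≈ 56.1 kN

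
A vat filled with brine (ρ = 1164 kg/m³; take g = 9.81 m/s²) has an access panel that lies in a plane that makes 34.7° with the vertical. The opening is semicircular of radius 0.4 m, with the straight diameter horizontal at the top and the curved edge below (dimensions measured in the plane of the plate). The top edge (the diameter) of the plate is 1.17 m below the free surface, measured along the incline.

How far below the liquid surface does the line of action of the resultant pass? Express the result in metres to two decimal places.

h_p = 1.11 m

γ = ρg = 1164 × 9.81 / 1000 = 11.41884 kN/m³.
The plate makes 34.7° with the vertical, i.e. θ = 90° − 34.7° = 55.3° to the horizontal. Measuring y along the incline from the free-surface line, vertical depth h = y·sinθ with sinθ = 0.822144.
The centroid of a semicircle lies 4r/(3π) = 0.169765 m from the diameter, here below the top edge, so y_c = 1.17 + 0.169765 = 1.33976 m and h_c = 1.33976 × 0.822144 = 1.10148 m.
A = πr²/2 = π × 0.4²/2 = 0.251327 m².
Resultant F = γ·h_c·A = 11.41884 × 1.10148 × 0.251327 = 3.1611 kN.
I_c = (π/8 − 8/(9π))·r⁴ = 0.109757 × 0.4⁴ = 0.00280978 m⁴.
Centre of pressure: y_p = y_c + I_c/(y_c·A) = 1.33976 + 0.00280978/(1.33976 × 0.251327) = 1.33976 + 0.00834461 = 1.3481 m along the plane.
Vertically, h_p = y_p·sinθ = 1.3481 × 0.822144 = 1.10833 m.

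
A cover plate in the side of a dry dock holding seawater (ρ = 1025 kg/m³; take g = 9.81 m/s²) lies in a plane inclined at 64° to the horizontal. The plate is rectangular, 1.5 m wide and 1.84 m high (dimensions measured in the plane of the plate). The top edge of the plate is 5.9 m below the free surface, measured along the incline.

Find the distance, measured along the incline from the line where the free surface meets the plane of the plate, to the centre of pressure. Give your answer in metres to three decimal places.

γ = ρg = 1025 × 9.81 / 1000 = 10.05525 kN/m³.
Let θ = 64° be the plate's angle to the horizontal; measure y along the incline from where the plane meets the free surface. Vertical depth h = y·sinθ with sinθ = 0.898794.
The centroid lies 1.84/2 = 0.92 m below the top edge, so y_c = 5.9 + 0.92 = 6.82 m and h_c = 6.82 × 0.898794 = 6.12978 m.
A = 1.5 × 1.84 = 2.76 m².
Resultant F = γ·h_c·A = 10.05525 × 6.12978 × 2.76 = 170.117 kN.
I_c = b·h³/12 = 1.5 × 1.84³/12 = 0.778688 m⁴.
Centre of pressure: y_p = y_c + I_c/(y_c·A) = 6.82 + 0.778688/(6.82 × 2.76) = 6.82 + 0.0413685 = 6.86137 m along the plane.

y_p = 6.861 m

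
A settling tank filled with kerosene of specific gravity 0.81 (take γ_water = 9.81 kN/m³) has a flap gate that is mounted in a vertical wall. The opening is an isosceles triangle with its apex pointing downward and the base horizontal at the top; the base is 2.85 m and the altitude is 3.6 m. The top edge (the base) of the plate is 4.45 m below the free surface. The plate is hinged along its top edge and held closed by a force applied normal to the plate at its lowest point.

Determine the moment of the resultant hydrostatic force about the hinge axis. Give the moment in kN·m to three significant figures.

M ≈ 306 kN·m

γ = 0.81 × 9.81 = 7.9461 kN/m³.
With the apex down, the centroid sits h/3 = 3.6/3 = 1.2 m below the base (the top edge), so the centroid depth is h_c = 4.45 + 1.2 = 5.65 m.
A = ½ × 2.85 × 3.6 = 5.13 m².
Resultant F = γ·h_c·A = 7.9461 × 5.65 × 5.13 = 230.314 kN.
I_c = b·h³/36 = 2.85 × 3.6³/36 = 3.6936 m⁴.
Centre of pressure: y_p = y_c + I_c/(y_c·A) = 5.65 + 3.6936/(5.65 × 5.13) = 5.65 + 0.127434 = 5.77743 m along the plane.
The resultant acts 1.2 + 0.127434 = 1.32743 m (along the plate) below the hinge at the top edge, so the moment about the hinge is M = F × 1.32743 = 230.314 × 1.32743 = 305.726 kN·m.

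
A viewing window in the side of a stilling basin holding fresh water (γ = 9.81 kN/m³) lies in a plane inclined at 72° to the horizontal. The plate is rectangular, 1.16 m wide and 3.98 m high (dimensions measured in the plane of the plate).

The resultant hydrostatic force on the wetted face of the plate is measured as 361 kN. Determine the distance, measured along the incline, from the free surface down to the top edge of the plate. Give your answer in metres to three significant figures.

y_top ≈ 6.39 m

γ = 9.81 kN/m³.
A = 1.16 × 3.98 = 4.6168 m².
From F = γ·h_c·A, the centroid depth is h_c = 361/(9.81 × 4.6168) = 7.97071 m.
Let θ = 72° be the plate's angle to the horizontal; measure y along the incline from where the plane meets the free surface. Vertical depth h = y·sinθ with sinθ = 0.951057.
Along the incline, y_c = h_c/sinθ = 7.97071/0.951057 = 8.3809 m.
The centroid lies 3.98/2 = 1.99 m below the top edge, so the top edge sits at y_top = 8.3809 − 1.99 = 6.3909 m along the incline.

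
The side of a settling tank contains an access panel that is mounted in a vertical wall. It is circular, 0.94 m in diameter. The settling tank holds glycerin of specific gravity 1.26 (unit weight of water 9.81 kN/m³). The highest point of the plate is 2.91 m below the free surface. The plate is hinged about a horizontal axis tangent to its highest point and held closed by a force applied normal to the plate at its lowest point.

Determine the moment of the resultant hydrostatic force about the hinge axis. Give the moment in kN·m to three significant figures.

M ≈ 14.1 kN·m

γ = 1.26 × 9.81 = 12.3606 kN/m³.
The centroid is at the centre, 0.47 m below the top of the plate, so the centroid depth is h_c = 2.91 + 0.47 = 3.38 m.
A = π(0.47)² = 0.693978 m².
Resultant F = γ·h_c·A = 12.3606 × 3.38 × 0.693978 = 28.9936 kN.
I_c = πr⁴/4 = π × 0.47⁴/4 = 0.0383249 m⁴.
Centre of pressure: y_p = y_c + I_c/(y_c·A) = 3.38 + 0.0383249/(3.38 × 0.693978) = 3.38 + 0.0163387 = 3.39634 m along the plane.
The resultant acts 0.47 + 0.0163387 = 0.486339 m (along the plate) below the hinge at the top edge, so the moment about the hinge is M = F × 0.486339 = 28.9936 × 0.486339 = 14.1007 kN·m.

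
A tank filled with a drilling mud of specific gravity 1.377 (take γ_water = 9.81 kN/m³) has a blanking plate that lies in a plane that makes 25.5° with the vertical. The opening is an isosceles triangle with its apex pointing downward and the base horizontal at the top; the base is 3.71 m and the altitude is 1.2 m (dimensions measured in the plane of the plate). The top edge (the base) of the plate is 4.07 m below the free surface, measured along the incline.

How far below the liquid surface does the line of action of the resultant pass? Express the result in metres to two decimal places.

h_p = 4.05 m

γ = 1.377 × 9.81 = 13.50837 kN/m³.
The plate makes 25.5° with the vertical, i.e. θ = 90° − 25.5° = 64.5° to the horizontal. Measuring y along the incline from the free-surface line, vertical depth h = y·sinθ with sinθ = 0.902585.
With the apex down, the centroid sits h/3 = 1.2/3 = 0.4 m below the base (the top edge), so y_c = 4.07 + 0.4 = 4.47 m and h_c = 4.47 × 0.902585 = 4.03455 m.
A = ½ × 3.71 × 1.2 = 2.226 m².
Resultant F = γ·h_c·A = 13.50837 × 4.03455 × 2.226 = 121.317 kN.
I_c = b·h³/36 = 3.71 × 1.2³/36 = 0.17808 m⁴.
Centre of pressure: y_p = y_c + I_c/(y_c·A) = 4.47 + 0.17808/(4.47 × 2.226) = 4.47 + 0.0178971 = 4.4879 m along the plane.
Vertically, h_p = y_p·sinθ = 4.4879 × 0.902585 = 4.05071 m.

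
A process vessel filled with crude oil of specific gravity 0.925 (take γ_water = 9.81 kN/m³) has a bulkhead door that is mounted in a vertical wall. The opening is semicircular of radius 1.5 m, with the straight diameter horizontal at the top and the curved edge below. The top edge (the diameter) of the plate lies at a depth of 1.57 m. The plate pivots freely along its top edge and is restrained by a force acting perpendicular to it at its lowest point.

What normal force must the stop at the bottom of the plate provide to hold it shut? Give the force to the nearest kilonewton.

P ≈ 33 kN

γ = 0.925 × 9.81 = 9.07425 kN/m³.
The centroid of a semicircle lies 4r/(3π) = 0.63662 m from the diameter, here below the top edge, so the centroid depth is h_c = 1.57 + 0.63662 = 2.20662 m.
A = πr²/2 = π × 1.5²/2 = 3.53429 m².
Resultant F = γ·h_c·A = 9.07425 × 2.20662 × 3.53429 = 70.7686 kN.
I_c = (π/8 − 8/(9π))·r⁴ = 0.109757 × 1.5⁴ = 0.555645 m⁴.
Centre of pressure: y_p = y_c + I_c/(y_c·A) = 2.20662 + 0.555645/(2.20662 × 3.53429) = 2.20662 + 0.0712472 = 2.27787 m along the plane.
The resultant acts 0.63662 + 0.0712472 = 0.707867 m (along the plate) below the hinge at the top edge, so the moment about the hinge is M = F × 0.707867 = 70.7686 × 0.707867 = 50.0948 kN·m.
A normal force at the bottom, 1.5 m from the hinge, must supply this moment: P = 50.0948/1.5 = 33.3965 kN.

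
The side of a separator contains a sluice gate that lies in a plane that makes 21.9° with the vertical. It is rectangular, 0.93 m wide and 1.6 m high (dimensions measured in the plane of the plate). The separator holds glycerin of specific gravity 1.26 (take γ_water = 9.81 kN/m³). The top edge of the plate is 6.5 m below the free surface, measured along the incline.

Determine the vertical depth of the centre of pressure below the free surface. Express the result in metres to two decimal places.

γ = 1.26 × 9.81 = 12.3606 kN/m³.
The plate makes 21.9° with the vertical, i.e. θ = 90° − 21.9° = 68.1° to the horizontal. Measuring y along the incline from the free-surface line, vertical depth h = y·sinθ with sinθ = 0.927836.
The centroid lies 1.6/2 = 0.8 m below the top edge, so y_c = 6.5 + 0.8 = 7.3 m and h_c = 7.3 × 0.927836 = 6.7732 m.
A = 0.93 × 1.6 = 1.488 m².
Resultant F = γ·h_c·A = 12.3606 × 6.7732 × 1.488 = 124.577 kN.
I_c = b·h³/12 = 0.93 × 1.6³/12 = 0.31744 m⁴.
Centre of pressure: y_p = y_c + I_c/(y_c·A) = 7.3 + 0.31744/(7.3 × 1.488) = 7.3 + 0.0292237 = 7.32922 m along the plane.
Vertically, h_p = y_p·sinθ = 7.32922 × 0.927836 = 6.80031 m.

h_p = 6.80 m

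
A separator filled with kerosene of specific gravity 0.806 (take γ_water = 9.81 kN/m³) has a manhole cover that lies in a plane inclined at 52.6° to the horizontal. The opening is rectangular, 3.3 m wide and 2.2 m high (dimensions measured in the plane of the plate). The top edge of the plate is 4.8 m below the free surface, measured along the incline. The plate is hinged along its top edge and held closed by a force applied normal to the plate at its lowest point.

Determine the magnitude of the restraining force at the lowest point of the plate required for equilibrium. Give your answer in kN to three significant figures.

P ≈ 143 kN

γ = 0.806 × 9.81 = 7.90686 kN/m³.
Let θ = 52.6° be the plate's angle to the horizontal; measure y along the incline from where the plane meets the free surface. Vertical depth h = y·sinθ with sinθ = 0.794415.
The centroid lies 2.2/2 = 1.1 m below the top edge, so y_c = 4.8 + 1.1 = 5.9 m and h_c = 5.9 × 0.794415 = 4.68705 m.
A = 3.3 × 2.2 = 7.26 m².
Resultant F = γ·h_c·A = 7.90686 × 4.68705 × 7.26 = 269.054 kN.
I_c = b·h³/12 = 3.3 × 2.2³/12 = 2.9282 m⁴.
Centre of pressure: y_p = y_c + I_c/(y_c·A) = 5.9 + 2.9282/(5.9 × 7.26) = 5.9 + 0.0683616 = 5.96836 m along the plane.
The resultant acts 1.1 + 0.0683616 = 1.16836 m (along the plate) below the hinge at the top edge, so the moment about the hinge is M = F × 1.16836 = 269.054 × 1.16836 = 314.352 kN·m.
A normal force at the bottom, 2.2 m from the hinge, must supply this moment: P = 314.352/2.2 = 142.887 kN.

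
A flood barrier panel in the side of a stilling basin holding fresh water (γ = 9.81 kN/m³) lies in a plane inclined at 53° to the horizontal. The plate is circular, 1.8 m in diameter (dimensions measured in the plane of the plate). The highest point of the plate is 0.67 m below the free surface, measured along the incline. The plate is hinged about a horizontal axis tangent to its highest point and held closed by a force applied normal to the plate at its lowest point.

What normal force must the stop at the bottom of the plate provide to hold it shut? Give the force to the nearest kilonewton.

P ≈ 18 kN

γ = 9.81 kN/m³.
Let θ = 53° be the plate's angle to the horizontal; measure y along the incline from where the plane meets the free surface. Vertical depth h = y·sinθ with sinθ = 0.798636.
The centroid is at the centre, 0.9 m below the top of the plate, so y_c = 0.67 + 0.9 = 1.57 m and h_c = 1.57 × 0.798636 = 1.25386 m.
A = π(0.9)² = 2.54469 m².
Resultant F = γ·h_c·A = 9.81 × 1.25386 × 2.54469 = 31.3006 kN.
I_c = πr⁴/4 = π × 0.9⁴/4 = 0.5153 m⁴.
Centre of pressure: y_p = y_c + I_c/(y_c·A) = 1.57 + 0.5153/(1.57 × 2.54469) = 1.57 + 0.128981 = 1.69898 m along the plane.
The resultant acts 0.9 + 0.128981 = 1.02898 m (along the plate) below the hinge at the top edge, so the moment about the hinge is M = F × 1.02898 = 31.3006 × 1.02898 = 32.2077 kN·m.
A normal force at the bottom, 1.8 m from the hinge, must supply this moment: P = 32.2077/1.8 = 17.8932 kN.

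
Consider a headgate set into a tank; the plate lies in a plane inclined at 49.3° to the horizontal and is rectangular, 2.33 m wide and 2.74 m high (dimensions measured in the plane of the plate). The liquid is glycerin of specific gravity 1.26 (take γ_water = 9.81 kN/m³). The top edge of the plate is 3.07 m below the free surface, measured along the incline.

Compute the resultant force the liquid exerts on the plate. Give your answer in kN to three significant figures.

F ≈ 266 kN

γ = 1.26 × 9.81 = 12.3606 kN/m³.
Let θ = 49.3° be the plate's angle to the horizontal; measure y along the incline from where the plane meets the free surface. Vertical depth h = y·sinθ with sinθ = 0.758134.
The centroid lies 2.74/2 = 1.37 m below the top edge, so y_c = 3.07 + 1.37 = 4.44 m and h_c = 4.44 × 0.758134 = 3.36611 m.
A = 2.33 × 2.74 = 6.3842 m².
Resultant F = γ·h_c·A = 12.3606 × 3.36611 × 6.3842 = 265.628 kN.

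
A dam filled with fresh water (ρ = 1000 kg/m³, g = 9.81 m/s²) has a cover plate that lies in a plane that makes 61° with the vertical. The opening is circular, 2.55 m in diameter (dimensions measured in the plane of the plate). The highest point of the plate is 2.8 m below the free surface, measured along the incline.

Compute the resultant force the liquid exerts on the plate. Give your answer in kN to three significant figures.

γ = ρg = 1000 × 9.81 = 9810 N/m³ = 9.81 kN/m³.
The plate makes 61° with the vertical, i.e. θ = 90° − 61° = 29° to the horizontal. Measuring y along the incline from the free-surface line, vertical depth h = y·sinθ with sinθ = 0.484810.
The centroid is at the centre, 1.275 m below the top of the plate, so y_c = 2.8 + 1.275 = 4.075 m and h_c = 4.075 × 0.484810 = 1.9756 m.
A = π(1.275)² = 5.10705 m².
Resultant F = γ·h_c·A = 9.81 × 1.9756 × 5.10705 = 98.9779 kN.

F ≈ 99.0 kN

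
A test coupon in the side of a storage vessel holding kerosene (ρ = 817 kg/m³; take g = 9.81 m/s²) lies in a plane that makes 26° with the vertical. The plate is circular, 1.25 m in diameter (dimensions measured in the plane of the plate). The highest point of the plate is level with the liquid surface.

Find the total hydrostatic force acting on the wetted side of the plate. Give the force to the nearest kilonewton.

γ = ρg = 817 × 9.81 / 1000 = 8.01477 kN/m³.
The plate makes 26° with the vertical, i.e. θ = 90° − 26° = 64° to the horizontal. Measuring y along the incline from the free-surface line, vertical depth h = y·sinθ with sinθ = 0.898794.
The centroid is at the centre, 0.625 m below the top of the plate, so y_c = 0.625 m and h_c = 0.625 × 0.898794 = 0.561746 m.
A = π(0.625)² = 1.22718 m².
Resultant F = γ·h_c·A = 8.01477 × 0.561746 × 1.22718 = 5.52509 kN.

F ≈ 6 kN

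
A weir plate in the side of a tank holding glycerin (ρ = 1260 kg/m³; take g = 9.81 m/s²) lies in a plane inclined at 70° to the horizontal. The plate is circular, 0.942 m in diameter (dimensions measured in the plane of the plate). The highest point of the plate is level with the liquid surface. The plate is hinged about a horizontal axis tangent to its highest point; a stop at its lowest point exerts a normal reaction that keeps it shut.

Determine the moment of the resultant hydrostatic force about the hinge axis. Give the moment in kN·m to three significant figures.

M ≈ 2.24 kN·m

γ = ρg = 1260 × 9.81 / 1000 = 12.3606 kN/m³.
Let θ = 70° be the plate's angle to the horizontal; measure y along the incline from where the plane meets the free surface. Vertical depth h = y·sinθ with sinθ = 0.939693.
The centroid is at the centre, 0.471 m below the top of the plate, so y_c = 0.471 m and h_c = 0.471 × 0.939693 = 0.442595 m.
A = π(0.471)² = 0.696934 m².
Resultant F = γ·h_c·A = 12.3606 × 0.442595 × 0.696934 = 3.81274 kN.
I_c = πr⁴/4 = π × 0.471⁴/4 = 0.0386521 m⁴.
Centre of pressure: y_p = y_c + I_c/(y_c·A) = 0.471 + 0.0386521/(0.471 × 0.696934) = 0.471 + 0.11775 = 0.58875 m along the plane.
The resultant acts 0.471 + 0.11775 = 0.58875 m (along the plate) below the hinge at the top edge, so the moment about the hinge is M = F × 0.58875 = 3.81274 × 0.58875 = 2.24475 kN·m.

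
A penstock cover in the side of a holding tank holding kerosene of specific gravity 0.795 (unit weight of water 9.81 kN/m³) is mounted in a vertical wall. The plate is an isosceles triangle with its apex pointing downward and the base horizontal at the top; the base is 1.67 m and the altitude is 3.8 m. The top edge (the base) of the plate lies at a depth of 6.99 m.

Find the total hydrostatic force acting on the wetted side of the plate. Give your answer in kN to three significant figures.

F ≈ 204 kN

γ = 0.795 × 9.81 = 7.79895 kN/m³.
With the apex down, the centroid sits h/3 = 3.8/3 = 1.26667 m below the base (the top edge), so the centroid depth is h_c = 6.99 + 1.26667 = 8.25667 m.
A = ½ × 1.67 × 3.8 = 3.173 m².
Resultant F = γ·h_c·A = 7.79895 × 8.25667 × 3.173 = 204.32 kN.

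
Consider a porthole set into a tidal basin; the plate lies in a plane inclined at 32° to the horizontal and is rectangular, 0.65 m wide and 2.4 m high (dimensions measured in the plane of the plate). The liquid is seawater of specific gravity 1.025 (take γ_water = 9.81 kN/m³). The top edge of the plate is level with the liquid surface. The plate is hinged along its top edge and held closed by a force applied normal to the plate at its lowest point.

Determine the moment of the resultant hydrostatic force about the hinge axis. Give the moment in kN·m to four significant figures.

γ = 1.025 × 9.81 = 10.05525 kN/m³.
Let θ = 32° be the plate's angle to the horizontal; measure y along the incline from where the plane meets the free surface. Vertical depth h = y·sinθ with sinθ = 0.529919.
The centroid lies 2.4/2 = 1.2 m below the top edge, so y_c = 1.2 m and h_c = 1.2 × 0.529919 = 0.635903 m.
A = 0.65 × 2.4 = 1.56 m².
Resultant F = γ·h_c·A = 10.05525 × 0.635903 × 1.56 = 9.9749 kN.
I_c = b·h³/12 = 0.65 × 2.4³/12 = 0.7488 m⁴.
Centre of pressure: y_p = y_c + I_c/(y_c·A) = 1.2 + 0.7488/(1.2 × 1.56) = 1.2 + 0.4 = 1.6 m along the plane.
The resultant acts 1.2 + 0.4 = 1.6 m (along the plate) below the hinge at the top edge, so the moment about the hinge is M = F × 1.6 = 9.9749 × 1.6 = 15.9598 kN·m.

M ≈ 15.96 kN·m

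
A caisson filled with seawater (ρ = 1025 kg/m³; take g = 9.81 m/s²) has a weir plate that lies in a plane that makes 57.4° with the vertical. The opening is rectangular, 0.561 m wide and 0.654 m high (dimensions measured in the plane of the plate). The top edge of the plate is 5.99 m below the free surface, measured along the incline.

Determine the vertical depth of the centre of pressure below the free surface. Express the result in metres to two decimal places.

h_p = 3.41 m

γ = ρg = 1025 × 9.81 / 1000 = 10.05525 kN/m³.
The plate makes 57.4° with the vertical, i.e. θ = 90° − 57.4° = 32.6° to the horizontal. Measuring y along the incline from the free-surface line, vertical depth h = y·sinθ with sinθ = 0.538771.
The centroid lies 0.654/2 = 0.327 m below the top edge, so y_c = 5.99 + 0.327 = 6.317 m and h_c = 6.317 × 0.538771 = 3.40342 m.
A = 0.561 × 0.654 = 0.366894 m².
Resultant F = γ·h_c·A = 10.05525 × 3.40342 × 0.366894 = 12.5559 kN.
I_c = b·h³/12 = 0.561 × 0.654³/12 = 0.0130772 m⁴.
Centre of pressure: y_p = y_c + I_c/(y_c·A) = 6.317 + 0.0130772/(6.317 × 0.366894) = 6.317 + 0.00564239 = 6.32264 m along the plane.
Vertically, h_p = y_p·sinθ = 6.32264 × 0.538771 = 3.40646 m.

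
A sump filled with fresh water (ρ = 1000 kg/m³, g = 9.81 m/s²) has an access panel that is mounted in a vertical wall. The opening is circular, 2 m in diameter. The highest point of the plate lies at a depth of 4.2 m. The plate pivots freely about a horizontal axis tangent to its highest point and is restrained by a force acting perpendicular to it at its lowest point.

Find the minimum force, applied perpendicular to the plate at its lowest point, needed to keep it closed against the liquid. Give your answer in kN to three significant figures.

γ = ρg = 1000 × 9.81 = 9810 N/m³ = 9.81 kN/m³.
The centroid is at the centre, 1 m below the top of the plate, so the centroid depth is h_c = 4.2 + 1 = 5.2 m.
A = π(1)² = 3.14159 m².
Resultant F = γ·h_c·A = 9.81 × 5.2 × 3.14159 = 160.259 kN.
I_c = πr⁴/4 = π × 1⁴/4 = 0.785398 m⁴.
Centre of pressure: y_p = y_c + I_c/(y_c·A) = 5.2 + 0.785398/(5.2 × 3.14159) = 5.2 + 0.048077 = 5.24808 m along the plane.
The resultant acts 1 + 0.048077 = 1.04808 m (along the plate) below the hinge at the top edge, so the moment about the hinge is M = F × 1.04808 = 160.259 × 1.04808 = 167.964 kN·m.
A normal force at the bottom, 2 m from the hinge, must supply this moment: P = 167.964/2 = 83.982 kN.

P ≈ 84.0 kN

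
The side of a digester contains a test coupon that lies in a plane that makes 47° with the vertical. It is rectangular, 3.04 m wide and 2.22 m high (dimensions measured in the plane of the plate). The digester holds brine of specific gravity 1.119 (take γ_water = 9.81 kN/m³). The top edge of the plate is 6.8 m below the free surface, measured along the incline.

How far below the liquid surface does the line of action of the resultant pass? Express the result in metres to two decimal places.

γ = 1.119 × 9.81 = 10.97739 kN/m³.
The plate makes 47° with the vertical, i.e. θ = 90° − 47° = 43° to the horizontal. Measuring y along the incline from the free-surface line, vertical depth h = y·sinθ with sinθ = 0.681998.
The centroid lies 2.22/2 = 1.11 m below the top edge, so y_c = 6.8 + 1.11 = 7.91 m and h_c = 7.91 × 0.681998 = 5.3946 m.
A = 3.04 × 2.22 = 6.7488 m².
Resultant F = γ·h_c·A = 10.97739 × 5.3946 × 6.7488 = 399.655 kN.
I_c = b·h³/12 = 3.04 × 2.22³/12 = 2.77173 m⁴.
Centre of pressure: y_p = y_c + I_c/(y_c·A) = 7.91 + 2.77173/(7.91 × 6.7488) = 7.91 + 0.0519216 = 7.96192 m along the plane.
Vertically, h_p = y_p·sinθ = 7.96192 × 0.681998 = 5.43001 m.

h_p = 5.43 m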